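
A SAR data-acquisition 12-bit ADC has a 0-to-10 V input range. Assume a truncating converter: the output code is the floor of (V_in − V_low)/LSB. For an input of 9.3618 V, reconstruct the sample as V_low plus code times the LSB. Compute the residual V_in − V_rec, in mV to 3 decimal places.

LSB = 10/2^12 = 2.441 mV.
(V_in − V_low)/LSB = (9.3618 − 0)/0.00244141 = 3834.5933 → code 3834 (floor).
Reconstructed: 9.3603516 V.
Difference: 0.00144844 V → 1.448 mV.

1.448 mV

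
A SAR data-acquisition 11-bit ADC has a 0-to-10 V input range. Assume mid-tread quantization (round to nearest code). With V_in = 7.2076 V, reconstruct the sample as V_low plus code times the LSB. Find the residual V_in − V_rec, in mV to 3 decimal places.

One LSB is 10 V / 2048 = 4.883 mV.
Scaled input = 1476.1165 LSBs, so code = 1476.
V_rec = 0 + 1476·0.00488281 = 7.2070312 V.
Error = 7.2076 − 7.2070312 = 0.00056875 V = 0.569 mV.

0.569 mV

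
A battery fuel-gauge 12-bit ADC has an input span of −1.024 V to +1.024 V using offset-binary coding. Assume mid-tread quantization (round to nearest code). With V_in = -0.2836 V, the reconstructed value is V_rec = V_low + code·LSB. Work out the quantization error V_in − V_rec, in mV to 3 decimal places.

-0.100 mV

LSB = 2.048/2^12 = 0.500 mV.
(V_in − V_low)/LSB = (-0.2836 − (−1.024))/0.0005 = 1480.8000 → code 1481 (round).
Reconstructed: -0.2835 V.
Difference: -0.0001 V → -0.100 mV.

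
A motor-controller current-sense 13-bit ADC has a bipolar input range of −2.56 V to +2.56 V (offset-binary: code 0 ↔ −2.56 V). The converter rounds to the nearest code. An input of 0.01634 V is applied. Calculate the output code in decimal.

code 4122

With 8192 levels over 5.12 V, one step is 0.625 mV.
(0.01634 − (−2.56)) / 0.000625 = 4122.144 LSBs.
So the output code is 4122.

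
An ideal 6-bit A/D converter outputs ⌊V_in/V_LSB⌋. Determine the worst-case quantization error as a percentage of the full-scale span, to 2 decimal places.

1.56 %

Truncating → worst-case error = 1 LSB = V_FS/2^6, so 100/64 = 1.5625 % of full scale.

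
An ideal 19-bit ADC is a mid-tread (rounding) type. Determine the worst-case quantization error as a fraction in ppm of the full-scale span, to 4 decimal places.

Rounding → worst-case error = ½ LSB = V_FS/2^20, so 1e+06/1048576 = 0.953674 ppm of full scale.

0.9537 ppm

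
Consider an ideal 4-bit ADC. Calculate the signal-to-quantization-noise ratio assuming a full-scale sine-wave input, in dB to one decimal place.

25.8 dB

SNR ≈ 6.02·N + 1.76 dB = 6.02·4 + 1.76 = 25.84 dB.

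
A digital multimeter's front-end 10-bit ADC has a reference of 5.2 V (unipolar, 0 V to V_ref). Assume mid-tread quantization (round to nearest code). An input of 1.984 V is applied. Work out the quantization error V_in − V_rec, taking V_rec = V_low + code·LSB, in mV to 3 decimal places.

-1.547 mV

LSB = 5.2/2^10 = 5.078 mV.
(V_in − V_low)/LSB = (1.984 − 0)/0.00507813 = 390.6954 → code 391 (round).
Code 391 maps back to 0 + 391×0.00507813 V = 1.9855469 V.
Difference: -0.00154688 V → -1.547 mV.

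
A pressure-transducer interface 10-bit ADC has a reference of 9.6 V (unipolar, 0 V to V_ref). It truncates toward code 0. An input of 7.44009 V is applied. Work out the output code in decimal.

code 793

Full-scale span = 9.6 V; LSB = 9.6/2^10 = 9.375 mV.
(V_in − V_low)/LSB = (7.44009 − 0) / 0.009375 = 793.610.
So the output code is 793.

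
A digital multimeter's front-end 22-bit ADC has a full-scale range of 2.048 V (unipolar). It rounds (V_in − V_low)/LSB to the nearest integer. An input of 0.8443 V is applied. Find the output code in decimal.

Full-scale span = 2.048 V; LSB = 2.048/2^22 = 0.49 µV.
(0.8443 − 0) / 4.88281e-07 = 1729126.400 LSBs.
Round → code 1729126.

code 1729126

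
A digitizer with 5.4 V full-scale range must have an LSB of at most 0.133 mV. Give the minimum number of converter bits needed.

16 bits

Number of steps required ≥ 5.4 V / 0.133 mV = 40601.50.
Need 2^N ≥ 40601.50; 2^15 = 32768, 2^16 = 65536.
Minimum N = 16.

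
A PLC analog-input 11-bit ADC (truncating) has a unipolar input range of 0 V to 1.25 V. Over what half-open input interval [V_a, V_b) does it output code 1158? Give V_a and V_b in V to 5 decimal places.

LSB = 1.25/2^11 = 0.610 mV.
V_a = V_low + 1158·LSB = 0.706787 V; V_b = V_low + 1159·LSB = 0.707397 V.

[0.70679 V, 0.70740 V)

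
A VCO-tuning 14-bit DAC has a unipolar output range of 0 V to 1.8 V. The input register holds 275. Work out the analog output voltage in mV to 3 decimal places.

LSB = 1.8 V / 2^14 = 109.86 µV.
V_out = 0 + 275 × 0.000109863 V = 0.0302124 V.
= 30.212 mV.

30.212 mV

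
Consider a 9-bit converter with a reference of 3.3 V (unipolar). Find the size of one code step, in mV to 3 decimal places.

6.445 mV

Full-scale span = 3.3 V.
LSB = 3.3 / 2^9 = 3.3 / 512 = 0.00644531 V = 6.445 mV.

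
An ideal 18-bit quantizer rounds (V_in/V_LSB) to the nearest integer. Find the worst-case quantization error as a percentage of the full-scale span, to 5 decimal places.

0.00019 %

Rounding → worst-case error = ½ LSB = V_FS/2^19, so 100/524288 = 0.000190735 % of full scale.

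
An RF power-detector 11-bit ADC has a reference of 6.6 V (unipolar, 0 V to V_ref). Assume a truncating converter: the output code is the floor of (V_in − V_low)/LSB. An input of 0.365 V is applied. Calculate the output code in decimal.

code 113

Full-scale span = 6.6 V; LSB = 6.6/2^11 = 3.223 mV.
Input sits at 113.261 steps above V_low.
⌊·⌋(113.261) = 113.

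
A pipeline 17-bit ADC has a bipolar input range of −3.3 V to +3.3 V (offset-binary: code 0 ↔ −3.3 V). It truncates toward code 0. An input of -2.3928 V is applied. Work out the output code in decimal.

code 18016

Full-scale span = 6.6 V; LSB = 6.6/2^17 = 50.35 µV.
Input sits at 18016.442 steps above V_low.
⌊·⌋(18016.442) = 18016.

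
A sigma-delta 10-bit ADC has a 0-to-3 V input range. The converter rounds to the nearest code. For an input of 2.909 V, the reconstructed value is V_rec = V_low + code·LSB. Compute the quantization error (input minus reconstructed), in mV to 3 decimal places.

LSB = 3/2^10 = 2.930 mV.
(2.909 − 0)/0.00292969 = 992.9387; round gives code 993.
V_rec = 0 + 993·0.00292969 = 2.9091797 V.
V_in − V_rec = -0.000179687 V = -0.180 mV.

-0.180 mV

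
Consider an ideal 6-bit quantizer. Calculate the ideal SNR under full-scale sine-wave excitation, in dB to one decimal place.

37.9 dB

SNR ≈ 6.02·N + 1.76 dB = 6.02·6 + 1.76 = 37.88 dB.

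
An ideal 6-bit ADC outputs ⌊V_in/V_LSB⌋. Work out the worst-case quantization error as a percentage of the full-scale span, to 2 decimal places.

Truncating → worst-case error = 1 LSB = V_FS/2^6, so 100/64 = 1.5625 % of full scale.

1.56 %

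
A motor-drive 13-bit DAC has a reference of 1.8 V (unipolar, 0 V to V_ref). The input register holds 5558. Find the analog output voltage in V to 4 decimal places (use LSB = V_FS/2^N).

LSB = 1.8 V / 2^13 = 219.73 µV.
V_out = 0 + 5558 × 0.000219727 V = 1.22124 V.

1.2212 V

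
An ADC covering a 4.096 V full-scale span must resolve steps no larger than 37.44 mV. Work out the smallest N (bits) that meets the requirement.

Number of steps required ≥ 4.096 V / 37.44 mV = 109.40.
Need 2^N ≥ 109.40; 2^6 = 64, 2^7 = 128.
Minimum N = 7.

7 bits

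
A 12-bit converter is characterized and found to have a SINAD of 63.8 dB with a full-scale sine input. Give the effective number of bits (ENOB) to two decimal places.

10.31 bits

ENOB = (SINAD − 1.76) / 6.02 = (63.8 − 1.76)/6.02 = 10.306.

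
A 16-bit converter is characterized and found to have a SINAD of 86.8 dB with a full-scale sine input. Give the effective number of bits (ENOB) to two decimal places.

14.13 bits

ENOB = (SINAD − 1.76) / 6.02 = (86.8 − 1.76)/6.02 = 14.126.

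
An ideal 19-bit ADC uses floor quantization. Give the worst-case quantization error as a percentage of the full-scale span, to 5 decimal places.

Truncating → worst-case error = 1 LSB = V_FS/2^19, so 100/524288 = 0.000190735 % of full scale.

0.00019 %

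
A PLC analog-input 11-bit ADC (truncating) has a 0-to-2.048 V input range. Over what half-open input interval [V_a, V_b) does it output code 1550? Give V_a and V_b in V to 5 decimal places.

LSB = 2.048/2^11 = 1.000 mV.
V_a = V_low + 1550·LSB = 1.55 V; V_b = V_low + 1551·LSB = 1.551 V.

[1.55000 V, 1.55100 V)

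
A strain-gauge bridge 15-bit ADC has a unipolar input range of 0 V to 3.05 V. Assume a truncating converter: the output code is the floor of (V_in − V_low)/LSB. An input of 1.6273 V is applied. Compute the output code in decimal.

With 32768 levels over 3.05 V, one step is 93.08 µV.
Input sits at 17483.071 steps above V_low.
⌊·⌋(17483.071) = 17483.

code 17483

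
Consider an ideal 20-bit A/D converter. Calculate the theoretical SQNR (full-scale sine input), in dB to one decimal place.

SNR ≈ 6.02·N + 1.76 dB = 6.02·20 + 1.76 = 122.16 dB.

122.2 dB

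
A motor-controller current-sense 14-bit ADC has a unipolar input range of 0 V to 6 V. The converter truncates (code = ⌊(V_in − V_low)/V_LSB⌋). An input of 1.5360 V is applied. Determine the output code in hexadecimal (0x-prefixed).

Full-scale span = 6 V; LSB = 6/2^14 = 366.21 µV.
Input sits at 4194.304 steps above V_low.
So the output code is 4194.
In hexadecimal (0x-prefixed): 0x1062.

code 0x1062 (decimal 4194)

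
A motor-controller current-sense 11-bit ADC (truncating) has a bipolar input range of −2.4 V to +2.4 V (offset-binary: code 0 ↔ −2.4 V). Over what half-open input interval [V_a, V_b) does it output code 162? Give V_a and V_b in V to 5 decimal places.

[-2.02031 V, -2.01797 V)

LSB = 4.8/2^11 = 2.344 mV.
V_a = V_low + 162·LSB = -2.02031 V; V_b = V_low + 163·LSB = -2.01797 V.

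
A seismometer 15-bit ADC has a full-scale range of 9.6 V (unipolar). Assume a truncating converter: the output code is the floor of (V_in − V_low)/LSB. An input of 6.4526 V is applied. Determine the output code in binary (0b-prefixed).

code 0b101011000001000 (decimal 22024)

With 32768 levels over 9.6 V, one step is 292.97 µV.
(V_in − V_low)/LSB = (6.4526 − 0) / 0.000292969 = 22024.875.
⌊·⌋(22024.875) = 22024.
In binary (0b-prefixed): 0b101011000001000.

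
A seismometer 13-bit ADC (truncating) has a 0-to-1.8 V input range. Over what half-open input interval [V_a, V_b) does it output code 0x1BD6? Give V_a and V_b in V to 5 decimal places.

[1.56577 V, 1.56599 V)

LSB = 1.8/2^13 = 219.73 µV.
Code 0x1BD6 = 7126 decimal.
V_a = V_low + 7126·LSB = 1.56577 V; V_b = V_low + 7127·LSB = 1.56599 V.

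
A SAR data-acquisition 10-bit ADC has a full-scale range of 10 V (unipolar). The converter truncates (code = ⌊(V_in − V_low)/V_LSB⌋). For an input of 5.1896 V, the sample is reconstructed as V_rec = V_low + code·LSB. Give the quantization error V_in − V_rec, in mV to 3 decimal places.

Step size: 10 V ÷ 2^10 = 9.766 mV.
(V_in − V_low)/LSB = (5.1896 − 0)/0.00976562 = 531.4150 → code 531 (floor).
V_rec = 0 + 531·0.00976562 = 5.1855469 V.
Difference: 0.00405313 V → 4.053 mV.

4.053 mV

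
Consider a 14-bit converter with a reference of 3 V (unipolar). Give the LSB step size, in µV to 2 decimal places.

Full-scale span = 3 V.
LSB = 3 / 2^14 = 3 / 16384 = 0.000183105 V = 183.11 µV.

183.11 µV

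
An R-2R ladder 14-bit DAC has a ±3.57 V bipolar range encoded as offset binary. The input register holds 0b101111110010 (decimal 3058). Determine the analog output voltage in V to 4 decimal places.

LSB = 7.14 V / 2^14 = 435.79 µV.
Code 0b101111110010 = 3058 decimal.
V_out = (−3.57) + 3058 × 0.000435791 V = -2.23735 V.

-2.2374 V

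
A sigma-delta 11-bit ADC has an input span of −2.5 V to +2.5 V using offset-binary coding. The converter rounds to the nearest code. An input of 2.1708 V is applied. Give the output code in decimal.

With 2048 levels over 5 V, one step is 2.441 mV.
(V_in − V_low)/LSB = (2.1708 − (−2.5)) / 0.00244141 = 1913.160.
So the output code is 1913.

code 1913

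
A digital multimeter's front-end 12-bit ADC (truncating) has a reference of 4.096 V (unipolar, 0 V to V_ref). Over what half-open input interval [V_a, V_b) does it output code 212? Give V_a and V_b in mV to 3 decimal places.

[212.000 mV, 213.000 mV)

LSB = 4.096/2^12 = 1.000 mV.
V_a = V_low + 212·LSB = 0.212 V; V_b = V_low + 213·LSB = 0.213 V.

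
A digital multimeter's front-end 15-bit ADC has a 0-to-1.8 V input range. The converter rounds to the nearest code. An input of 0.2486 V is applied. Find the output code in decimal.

code 4526

LSB = 1.8 V / 32768 = 54.93 µV.
(0.2486 − 0) / 5.49316e-05 = 4525.625 LSBs.
So the output code is 4526.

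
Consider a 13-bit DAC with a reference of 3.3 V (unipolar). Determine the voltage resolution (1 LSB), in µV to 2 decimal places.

402.83 µV

Full-scale span = 3.3 V.
LSB = 3.3 / 2^13 = 3.3 / 8192 = 0.000402832 V = 402.83 µV.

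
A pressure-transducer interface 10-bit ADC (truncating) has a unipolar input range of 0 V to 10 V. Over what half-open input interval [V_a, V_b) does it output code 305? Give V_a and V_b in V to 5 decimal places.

LSB = 10/2^10 = 9.766 mV.
V_a = V_low + 305·LSB = 2.97852 V; V_b = V_low + 306·LSB = 2.98828 V.

[2.97852 V, 2.98828 V)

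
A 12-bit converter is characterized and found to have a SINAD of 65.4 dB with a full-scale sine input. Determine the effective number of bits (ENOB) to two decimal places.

10.57 bits

ENOB = (SINAD − 1.76) / 6.02 = (65.4 − 1.76)/6.02 = 10.571.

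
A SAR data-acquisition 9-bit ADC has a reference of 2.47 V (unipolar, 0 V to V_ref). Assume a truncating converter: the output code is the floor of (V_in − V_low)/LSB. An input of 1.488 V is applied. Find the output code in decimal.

LSB = 2.47 V / 512 = 4.824 mV.
Input sits at 308.444 steps above V_low.
Floor → code 308.

code 308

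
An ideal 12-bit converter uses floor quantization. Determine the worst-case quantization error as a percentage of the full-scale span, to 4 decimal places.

Truncating → worst-case error = 1 LSB = V_FS/2^12, so 100/4096 = 0.0244141 % of full scale.

0.0244 %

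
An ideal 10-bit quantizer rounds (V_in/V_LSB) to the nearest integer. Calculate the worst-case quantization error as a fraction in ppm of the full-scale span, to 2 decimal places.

Rounding → worst-case error = ½ LSB = V_FS/2^11, so 1e+06/2048 = 488.281 ppm of full scale.

488.28 ppm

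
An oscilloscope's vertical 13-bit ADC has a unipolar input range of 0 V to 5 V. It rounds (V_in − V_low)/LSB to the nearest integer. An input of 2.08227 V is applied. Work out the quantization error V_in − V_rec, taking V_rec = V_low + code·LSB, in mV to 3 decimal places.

-0.250 mV

LSB = 5/2^13 = 0.610 mV.
(V_in − V_low)/LSB = (2.08227 − 0)/0.000610352 = 3411.5912 → code 3412 (round).
V_rec = 0 + 3412·0.000610352 = 2.0825195 V.
Error = 2.08227 − 2.0825195 = -0.000249531 V = -0.250 mV.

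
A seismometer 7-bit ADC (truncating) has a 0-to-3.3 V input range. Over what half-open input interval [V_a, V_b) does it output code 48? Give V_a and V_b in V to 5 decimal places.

[1.23750 V, 1.26328 V)

LSB = 3.3/2^7 = 25.781 mV.
V_a = V_low + 48·LSB = 1.2375 V; V_b = V_low + 49·LSB = 1.26328 V.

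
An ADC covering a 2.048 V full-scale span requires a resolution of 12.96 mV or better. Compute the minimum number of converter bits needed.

Number of steps required ≥ 2.048 V / 12.96 mV = 158.02.
Need 2^N ≥ 158.02; 2^7 = 128, 2^8 = 256.
Minimum N = 8.

8 bits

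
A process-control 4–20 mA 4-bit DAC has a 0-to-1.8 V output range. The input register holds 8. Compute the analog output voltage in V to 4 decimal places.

LSB = 1.8 V / 2^4 = 112.500 mV.
V_out = 0 + 8 × 0.1125 V = 0.9 V.

0.9000 V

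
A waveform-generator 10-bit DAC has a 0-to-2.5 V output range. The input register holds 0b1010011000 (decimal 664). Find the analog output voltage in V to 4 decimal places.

1.6211 V

LSB = 2.5 V / 2^10 = 2.441 mV.
Code 0b1010011000 = 664 decimal.
V_out = 0 + 664 × 0.00244141 V = 1.62109 V.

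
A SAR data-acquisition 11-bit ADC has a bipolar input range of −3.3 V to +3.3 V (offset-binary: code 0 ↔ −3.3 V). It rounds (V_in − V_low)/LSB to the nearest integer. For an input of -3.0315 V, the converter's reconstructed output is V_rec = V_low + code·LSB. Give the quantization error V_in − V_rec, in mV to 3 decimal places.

LSB = 6.6/2^11 = 3.223 mV.
(V_in − V_low)/LSB = (-3.0315 − (−3.3))/0.00322266 = 83.3164 → code 83 (round).
Code 83 maps back to (−3.3) + 83×0.00322266 V = -3.0325195 V.
Error = -3.0315 − (−3.0325195) = 0.00101953 V = 1.020 mV.

1.020 mV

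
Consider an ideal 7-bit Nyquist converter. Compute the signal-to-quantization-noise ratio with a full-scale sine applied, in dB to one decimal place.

SNR ≈ 6.02·N + 1.76 dB = 6.02·7 + 1.76 = 43.90 dB.

43.9 dB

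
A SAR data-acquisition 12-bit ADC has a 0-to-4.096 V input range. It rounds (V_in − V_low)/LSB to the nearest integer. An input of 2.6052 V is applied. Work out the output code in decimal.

Full-scale span = 4.096 V; LSB = 4.096/2^12 = 1.000 mV.
Input sits at 2605.200 steps above V_low.
So the output code is 2605.

code 2605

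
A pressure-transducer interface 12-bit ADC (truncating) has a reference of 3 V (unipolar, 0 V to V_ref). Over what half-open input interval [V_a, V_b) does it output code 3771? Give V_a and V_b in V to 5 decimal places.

LSB = 3/2^12 = 0.732 mV.
V_a = V_low + 3771·LSB = 2.76196 V; V_b = V_low + 3772·LSB = 2.7627 V.

[2.76196 V, 2.76270 V)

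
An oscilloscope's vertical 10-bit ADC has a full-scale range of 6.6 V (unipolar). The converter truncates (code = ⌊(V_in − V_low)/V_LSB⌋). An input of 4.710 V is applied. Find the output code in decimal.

code 730

With 1024 levels over 6.6 V, one step is 6.445 mV.
(4.710 − 0) / 0.00644531 = 730.764 LSBs.
So the output code is 730.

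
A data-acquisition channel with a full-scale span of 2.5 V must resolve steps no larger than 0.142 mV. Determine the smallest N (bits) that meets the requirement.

Number of steps required ≥ 2.5 V / 0.142 mV = 17605.63.
Need 2^N ≥ 17605.63; 2^14 = 16384, 2^15 = 32768.
Minimum N = 15.

15 bits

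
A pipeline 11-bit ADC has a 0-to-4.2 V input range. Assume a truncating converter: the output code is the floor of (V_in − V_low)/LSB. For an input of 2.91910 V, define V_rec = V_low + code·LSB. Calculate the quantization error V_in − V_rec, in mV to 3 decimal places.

LSB = 4.2/2^11 = 2.051 mV.
(2.91910 − 0)/0.00205078 = 1423.4088; ⌊·⌋ gives code 1423.
Code 1423 maps back to 0 + 1423×0.00205078 V = 2.9182617 V.
Error = 2.91910 − 2.9182617 = 0.000838281 V = 0.838 mV.

0.838 mV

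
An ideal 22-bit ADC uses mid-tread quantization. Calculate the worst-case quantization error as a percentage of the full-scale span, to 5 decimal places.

Rounding → worst-case error = ½ LSB = V_FS/2^23, so 100/8388608 = 1.19209e-05 % of full scale.

0.00001 %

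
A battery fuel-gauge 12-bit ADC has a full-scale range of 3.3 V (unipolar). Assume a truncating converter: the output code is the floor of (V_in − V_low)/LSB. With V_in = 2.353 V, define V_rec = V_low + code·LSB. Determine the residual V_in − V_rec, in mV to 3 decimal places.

LSB = 3.3/2^12 = 0.806 mV.
(V_in − V_low)/LSB = (2.353 − 0)/0.000805664 = 2920.5721 → code 2920 (floor).
V_rec = 0 + 2920·0.000805664 = 2.3525391 V.
Difference: 0.000460937 V → 0.461 mV.

0.461 mV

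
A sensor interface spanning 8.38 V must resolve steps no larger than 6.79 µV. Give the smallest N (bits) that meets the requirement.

21 bits

Number of steps required ≥ 8.38 V / 6.79 µV = 1234167.89.
Need 2^N ≥ 1234167.89; 2^20 = 1048576, 2^21 = 2097152.
Minimum N = 21.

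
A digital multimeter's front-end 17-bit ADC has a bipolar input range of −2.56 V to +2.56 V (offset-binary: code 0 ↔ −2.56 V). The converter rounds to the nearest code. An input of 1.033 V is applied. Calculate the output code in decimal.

code 91981

With 131072 levels over 5.12 V, one step is 39.06 µV.
(V_in − V_low)/LSB = (1.033 − (−2.56)) / 3.90625e-05 = 91980.800.
round(91980.800) = 91981.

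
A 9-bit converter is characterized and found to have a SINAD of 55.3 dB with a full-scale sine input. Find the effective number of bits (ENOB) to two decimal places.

ENOB = (SINAD − 1.76) / 6.02 = (55.3 − 1.76)/6.02 = 8.894.

8.89 bits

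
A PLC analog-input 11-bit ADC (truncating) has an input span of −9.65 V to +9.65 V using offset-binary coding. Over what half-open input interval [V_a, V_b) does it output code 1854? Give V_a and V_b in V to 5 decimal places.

[7.82178 V, 7.83120 V)

LSB = 19.3/2^11 = 9.424 mV.
V_a = V_low + 1854·LSB = 7.82178 V; V_b = V_low + 1855·LSB = 7.8312 V.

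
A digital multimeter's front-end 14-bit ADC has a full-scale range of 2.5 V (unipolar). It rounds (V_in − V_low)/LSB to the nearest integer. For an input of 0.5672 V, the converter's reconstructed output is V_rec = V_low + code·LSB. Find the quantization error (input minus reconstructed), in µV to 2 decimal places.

30.81 µV

One LSB is 2.5 V / 16384 = 152.59 µV.
(V_in − V_low)/LSB = (0.5672 − 0)/0.000152588 = 3717.2019 → code 3717 (round).
Reconstructed: 0.56716919 V.
Error = 0.5672 − 0.56716919 = 3.08105e-05 V = 30.81 µV.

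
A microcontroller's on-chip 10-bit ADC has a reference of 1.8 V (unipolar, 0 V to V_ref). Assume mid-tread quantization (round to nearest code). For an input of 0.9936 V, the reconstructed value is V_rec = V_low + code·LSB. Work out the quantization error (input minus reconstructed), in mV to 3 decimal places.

0.436 mV

One LSB is 1.8 V / 1024 = 1.758 mV.
(V_in − V_low)/LSB = (0.9936 − 0)/0.00175781 = 565.2480 → code 565 (round).
V_rec = 0 + 565·0.00175781 = 0.99316406 V.
Error = 0.9936 − 0.99316406 = 0.000435938 V = 0.436 mV.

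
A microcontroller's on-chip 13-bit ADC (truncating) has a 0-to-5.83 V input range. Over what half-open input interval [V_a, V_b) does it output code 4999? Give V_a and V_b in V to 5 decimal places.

LSB = 5.83/2^13 = 0.712 mV.
V_a = V_low + 4999·LSB = 3.55764 V; V_b = V_low + 5000·LSB = 3.55835 V.

[3.55764 V, 3.55835 V)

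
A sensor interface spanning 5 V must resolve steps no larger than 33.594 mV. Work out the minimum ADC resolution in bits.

8 bits

Number of steps required ≥ 5 V / 33.594 mV = 148.84.
Need 2^N ≥ 148.84; 2^7 = 128, 2^8 = 256.
Minimum N = 8.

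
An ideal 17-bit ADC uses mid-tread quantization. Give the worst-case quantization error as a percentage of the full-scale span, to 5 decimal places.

Rounding → worst-case error = ½ LSB = V_FS/2^18, so 100/262144 = 0.00038147 % of full scale.

0.00038 %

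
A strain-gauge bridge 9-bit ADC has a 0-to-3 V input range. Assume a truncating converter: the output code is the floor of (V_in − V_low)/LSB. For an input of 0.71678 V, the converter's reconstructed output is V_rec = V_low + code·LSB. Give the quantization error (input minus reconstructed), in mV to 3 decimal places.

LSB = 3/2^9 = 5.859 mV.
(0.71678 − 0)/0.00585938 = 122.3305; ⌊·⌋ gives code 122.
Code 122 maps back to 0 + 122×0.00585938 V = 0.71484375 V.
Error = 0.71678 − 0.71484375 = 0.00193625 V = 1.936 mV.

1.936 mV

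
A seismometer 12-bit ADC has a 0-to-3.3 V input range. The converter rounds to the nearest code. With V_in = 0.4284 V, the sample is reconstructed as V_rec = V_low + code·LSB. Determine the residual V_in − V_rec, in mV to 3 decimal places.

One LSB is 3.3 V / 4096 = 0.806 mV.
(0.4284 − 0)/0.000805664 = 531.7353; round gives code 532.
Reconstructed: 0.42861328 V.
Error = 0.4284 − 0.42861328 = -0.000213281 V = -0.213 mV.

-0.213 mV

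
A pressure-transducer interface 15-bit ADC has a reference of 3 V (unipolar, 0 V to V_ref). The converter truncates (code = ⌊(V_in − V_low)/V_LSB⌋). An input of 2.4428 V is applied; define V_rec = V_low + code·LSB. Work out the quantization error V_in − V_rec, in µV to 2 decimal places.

Step size: 3 V ÷ 2^15 = 91.55 µV.
(2.4428 − 0)/9.15527e-05 = 26681.8901; ⌊·⌋ gives code 26681.
V_rec = 0 + 26681·9.15527e-05 = 2.4427185 V.
Error = 2.4428 − 2.4427185 = 8.14941e-05 V = 81.49 µV.

81.49 µV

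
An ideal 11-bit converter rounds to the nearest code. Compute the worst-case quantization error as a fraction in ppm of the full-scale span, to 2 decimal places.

244.14 ppm

Rounding → worst-case error = ½ LSB = V_FS/2^12, so 1e+06/4096 = 244.141 ppm of full scale.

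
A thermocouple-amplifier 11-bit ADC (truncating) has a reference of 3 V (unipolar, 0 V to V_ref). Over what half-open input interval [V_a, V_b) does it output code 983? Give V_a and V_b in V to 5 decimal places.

LSB = 3/2^11 = 1.465 mV.
V_a = V_low + 983·LSB = 1.43994 V; V_b = V_low + 984·LSB = 1.44141 V.

[1.43994 V, 1.44141 V)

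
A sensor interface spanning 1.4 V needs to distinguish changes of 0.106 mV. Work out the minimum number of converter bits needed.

14 bits

Number of steps required ≥ 1.4 V / 0.106 mV = 13207.55.
Need 2^N ≥ 13207.55; 2^13 = 8192, 2^14 = 16384.
Minimum N = 14.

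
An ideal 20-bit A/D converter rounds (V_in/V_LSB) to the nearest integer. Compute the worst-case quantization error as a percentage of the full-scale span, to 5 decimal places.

0.00005 %

Rounding → worst-case error = ½ LSB = V_FS/2^21, so 100/2097152 = 4.76837e-05 % of full scale.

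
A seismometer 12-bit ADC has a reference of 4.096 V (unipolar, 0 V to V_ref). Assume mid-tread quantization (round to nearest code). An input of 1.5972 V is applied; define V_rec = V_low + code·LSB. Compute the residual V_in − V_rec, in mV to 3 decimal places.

0.200 mV

Step size: 4.096 V ÷ 2^12 = 1.000 mV.
(V_in − V_low)/LSB = (1.5972 − 0)/0.001 = 1597.2000 → code 1597 (round).
V_rec = 0 + 1597·0.001 = 1.597 V.
V_in − V_rec = 0.0002 V = 0.200 mV.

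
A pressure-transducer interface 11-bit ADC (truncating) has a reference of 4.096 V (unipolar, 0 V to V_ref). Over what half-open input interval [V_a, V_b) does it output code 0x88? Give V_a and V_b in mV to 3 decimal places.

LSB = 4.096/2^11 = 2.000 mV.
Code 0x88 = 136 decimal.
V_a = V_low + 136·LSB = 0.272 V; V_b = V_low + 137·LSB = 0.274 V.

[272.000 mV, 274.000 mV)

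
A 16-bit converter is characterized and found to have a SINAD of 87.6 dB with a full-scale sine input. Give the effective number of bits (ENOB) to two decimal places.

14.26 bits

ENOB = (SINAD − 1.76) / 6.02 = (87.6 − 1.76)/6.02 = 14.259.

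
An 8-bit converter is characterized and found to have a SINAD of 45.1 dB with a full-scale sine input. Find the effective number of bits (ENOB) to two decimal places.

ENOB = (SINAD − 1.76) / 6.02 = (45.1 − 1.76)/6.02 = 7.199.

7.20 bits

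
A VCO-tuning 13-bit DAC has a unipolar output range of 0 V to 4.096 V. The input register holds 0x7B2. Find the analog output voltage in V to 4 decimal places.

0.9850 V

LSB = 4.096 V / 2^13 = 0.500 mV.
Code 0x7B2 = 1970 decimal.
V_out = 0 + 1970 × 0.0005 V = 0.985 V.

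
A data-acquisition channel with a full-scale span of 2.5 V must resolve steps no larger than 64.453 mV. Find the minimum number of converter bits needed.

6 bits

Number of steps required ≥ 2.5 V / 64.453 mV = 38.79.
Need 2^N ≥ 38.79; 2^5 = 32, 2^6 = 64.
Minimum N = 6.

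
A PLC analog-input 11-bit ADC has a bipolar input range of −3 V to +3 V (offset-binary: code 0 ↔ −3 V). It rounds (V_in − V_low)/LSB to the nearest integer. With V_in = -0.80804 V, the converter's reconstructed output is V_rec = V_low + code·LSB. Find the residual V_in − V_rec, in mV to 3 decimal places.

0.554 mV

One LSB is 6 V / 2048 = 2.930 mV.
Scaled input = 748.1890 LSBs, so code = 748.
Reconstructed: -0.80859375 V.
Difference: 0.00055375 V → 0.554 mV.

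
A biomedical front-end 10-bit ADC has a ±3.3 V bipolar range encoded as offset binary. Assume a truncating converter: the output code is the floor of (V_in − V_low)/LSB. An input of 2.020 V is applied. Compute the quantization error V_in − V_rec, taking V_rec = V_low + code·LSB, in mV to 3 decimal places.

2.617 mV

Step size: 6.6 V ÷ 2^10 = 6.445 mV.
Scaled input = 825.4061 LSBs, so code = 825.
V_rec = (−3.3) + 825·0.00644531 = 2.0173828 V.
Error = 2.020 − 2.0173828 = 0.00261719 V = 2.617 mV.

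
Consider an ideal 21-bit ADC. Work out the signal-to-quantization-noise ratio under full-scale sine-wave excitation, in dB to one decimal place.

SNR ≈ 6.02·N + 1.76 dB = 6.02·21 + 1.76 = 128.18 dB.

128.2 dB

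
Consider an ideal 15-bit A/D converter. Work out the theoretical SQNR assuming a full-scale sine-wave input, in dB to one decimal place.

92.1 dB

SNR ≈ 6.02·N + 1.76 dB = 6.02·15 + 1.76 = 92.06 dB.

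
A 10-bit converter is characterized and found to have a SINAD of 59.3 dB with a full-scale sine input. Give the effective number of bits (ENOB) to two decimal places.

9.56 bits

ENOB = (SINAD − 1.76) / 6.02 = (59.3 − 1.76)/6.02 = 9.558.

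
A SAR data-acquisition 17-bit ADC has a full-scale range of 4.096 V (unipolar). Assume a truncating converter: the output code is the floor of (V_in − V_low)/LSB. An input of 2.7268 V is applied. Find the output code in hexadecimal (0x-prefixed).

code 0x154D9 (decimal 87257)

Full-scale span = 4.096 V; LSB = 4.096/2^17 = 31.25 µV.
(V_in − V_low)/LSB = (2.7268 − 0) / 3.125e-05 = 87257.600.
Floor → code 87257.
In hexadecimal (0x-prefixed): 0x154D9.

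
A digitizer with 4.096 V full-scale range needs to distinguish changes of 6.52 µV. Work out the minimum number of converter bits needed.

20 bits

Number of steps required ≥ 4.096 V / 6.52 µV = 628220.86.
Need 2^N ≥ 628220.86; 2^19 = 524288, 2^20 = 1048576.
Minimum N = 20.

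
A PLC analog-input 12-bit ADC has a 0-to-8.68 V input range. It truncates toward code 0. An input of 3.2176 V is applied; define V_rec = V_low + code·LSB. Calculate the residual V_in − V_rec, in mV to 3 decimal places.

LSB = 8.68/2^12 = 2.119 mV.
(3.2176 − 0)/0.00211914 = 1518.3513; ⌊·⌋ gives code 1518.
Reconstructed: 3.2168555 V.
Error = 3.2176 − 3.2168555 = 0.000744531 V = 0.745 mV.

0.745 mV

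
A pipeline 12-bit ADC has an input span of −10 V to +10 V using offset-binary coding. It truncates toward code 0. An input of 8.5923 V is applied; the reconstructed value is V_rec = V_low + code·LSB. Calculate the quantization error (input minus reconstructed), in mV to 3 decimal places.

3.433 mV

LSB = 20/2^12 = 4.883 mV.
Scaled input = 3807.7030 LSBs, so code = 3807.
Code 3807 maps back to (−10) + 3807×0.00488281 V = 8.5888672 V.
V_in − V_rec = 0.00343281 V = 3.433 mV.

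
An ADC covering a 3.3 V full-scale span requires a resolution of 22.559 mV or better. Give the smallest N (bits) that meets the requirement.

8 bits

Number of steps required ≥ 3.3 V / 22.559 mV = 146.28.
Need 2^N ≥ 146.28; 2^7 = 128, 2^8 = 256.
Minimum N = 8.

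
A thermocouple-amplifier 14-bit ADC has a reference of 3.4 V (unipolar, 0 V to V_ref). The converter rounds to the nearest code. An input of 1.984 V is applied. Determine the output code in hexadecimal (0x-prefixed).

LSB = 3.4 V / 16384 = 207.52 µV.
(V_in − V_low)/LSB = (1.984 − 0) / 0.00020752 = 9560.546.
round(9560.546) = 9561.
In hexadecimal (0x-prefixed): 0x2559.

code 0x2559 (decimal 9561)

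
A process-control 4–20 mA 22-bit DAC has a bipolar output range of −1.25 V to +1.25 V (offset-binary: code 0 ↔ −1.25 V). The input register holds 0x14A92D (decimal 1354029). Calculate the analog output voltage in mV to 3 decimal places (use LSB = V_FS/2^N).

-442.936 mV

LSB = 2.5 V / 2^22 = 0.60 µV.
Code 0x14A92D = 1354029 decimal.
V_out = (−1.25) + 1354029 × 5.96046e-07 V = -0.442936 V.
= -442.936 mV.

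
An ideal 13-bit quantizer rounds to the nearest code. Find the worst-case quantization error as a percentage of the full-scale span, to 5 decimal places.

Rounding → worst-case error = ½ LSB = V_FS/2^14, so 100/16384 = 0.00610352 % of full scale.

0.00610 %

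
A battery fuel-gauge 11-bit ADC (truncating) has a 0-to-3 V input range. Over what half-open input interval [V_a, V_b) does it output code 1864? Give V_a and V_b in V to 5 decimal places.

[2.73047 V, 2.73193 V)

LSB = 3/2^11 = 1.465 mV.
V_a = V_low + 1864·LSB = 2.73047 V; V_b = V_low + 1865·LSB = 2.73193 V.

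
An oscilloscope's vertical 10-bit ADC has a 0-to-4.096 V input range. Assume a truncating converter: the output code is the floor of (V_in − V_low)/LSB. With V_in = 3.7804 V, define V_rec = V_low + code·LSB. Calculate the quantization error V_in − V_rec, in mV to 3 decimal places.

One LSB is 4.096 V / 1024 = 4.000 mV.
Scaled input = 945.1000 LSBs, so code = 945.
V_rec = 0 + 945·0.004 = 3.78 V.
V_in − V_rec = 0.0004 V = 0.400 mV.

0.400 mV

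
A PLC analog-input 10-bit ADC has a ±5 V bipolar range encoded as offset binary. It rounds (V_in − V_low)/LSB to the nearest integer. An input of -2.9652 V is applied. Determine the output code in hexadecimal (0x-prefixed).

With 1024 levels over 10 V, one step is 9.766 mV.
Input sits at 208.364 steps above V_low.
round(208.364) = 208.
In hexadecimal (0x-prefixed): 0xD0.

code 0xD0 (decimal 208)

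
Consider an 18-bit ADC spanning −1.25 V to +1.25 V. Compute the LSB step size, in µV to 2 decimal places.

Full-scale span = 2.5 V.
LSB = 2.5 / 2^18 = 2.5 / 262144 = 9.53674e-06 V = 9.54 µV.

9.54 µV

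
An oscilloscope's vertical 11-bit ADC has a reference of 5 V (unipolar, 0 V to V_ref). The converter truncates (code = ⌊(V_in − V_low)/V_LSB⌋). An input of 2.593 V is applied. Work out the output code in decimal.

code 1062

LSB = 5 V / 2048 = 2.441 mV.
(2.593 − 0) / 0.00244141 = 1062.093 LSBs.
Floor → code 1062.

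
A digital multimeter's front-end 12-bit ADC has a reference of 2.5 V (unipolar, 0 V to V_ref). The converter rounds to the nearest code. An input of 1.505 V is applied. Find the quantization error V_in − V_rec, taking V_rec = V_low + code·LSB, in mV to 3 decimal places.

-0.127 mV

Step size: 2.5 V ÷ 2^12 = 0.610 mV.
(V_in − V_low)/LSB = (1.505 − 0)/0.000610352 = 2465.7920 → code 2466 (round).
V_rec = 0 + 2466·0.000610352 = 1.505127 V.
Error = 1.505 − 1.505127 = -0.000126953 V = -0.127 mV.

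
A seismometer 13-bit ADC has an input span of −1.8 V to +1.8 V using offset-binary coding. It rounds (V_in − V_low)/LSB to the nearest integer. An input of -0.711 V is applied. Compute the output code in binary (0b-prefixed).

code 0b100110101110 (decimal 2478)

Full-scale span = 3.6 V; LSB = 3.6/2^13 = 439.45 µV.
Input sits at 2478.080 steps above V_low.
round(2478.080) = 2478.
In binary (0b-prefixed): 0b100110101110.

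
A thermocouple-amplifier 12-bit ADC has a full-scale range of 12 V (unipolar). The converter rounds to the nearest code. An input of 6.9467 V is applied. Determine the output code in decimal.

With 4096 levels over 12 V, one step is 2.930 mV.
Input sits at 2371.140 steps above V_low.
Round → code 2371.

code 2371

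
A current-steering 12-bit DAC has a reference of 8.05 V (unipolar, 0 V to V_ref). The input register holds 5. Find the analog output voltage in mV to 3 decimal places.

9.827 mV

LSB = 8.05 V / 2^12 = 1.965 mV.
V_out = 0 + 5 × 0.00196533 V = 0.00982666 V.
= 9.827 mV.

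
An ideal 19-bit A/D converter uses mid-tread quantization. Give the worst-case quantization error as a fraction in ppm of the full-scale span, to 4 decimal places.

Rounding → worst-case error = ½ LSB = V_FS/2^20, so 1e+06/1048576 = 0.953674 ppm of full scale.

0.9537 ppm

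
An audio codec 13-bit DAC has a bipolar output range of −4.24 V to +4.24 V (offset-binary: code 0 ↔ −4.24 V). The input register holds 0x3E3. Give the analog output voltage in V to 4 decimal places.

-3.2100 V

LSB = 8.48 V / 2^13 = 1.035 mV.
Code 0x3E3 = 995 decimal.
V_out = (−4.24) + 995 × 0.00103516 V = -3.21002 V.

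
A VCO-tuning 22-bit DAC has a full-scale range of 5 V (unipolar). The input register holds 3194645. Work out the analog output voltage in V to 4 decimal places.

LSB = 5 V / 2^22 = 1.19 µV.
V_out = 0 + 3194645 × 1.19209e-06 V = 3.80831 V.

3.8083 V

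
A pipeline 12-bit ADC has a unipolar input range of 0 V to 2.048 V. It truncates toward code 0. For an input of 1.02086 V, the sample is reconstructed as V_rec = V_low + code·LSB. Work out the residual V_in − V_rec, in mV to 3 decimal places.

0.360 mV

One LSB is 2.048 V / 4096 = 0.500 mV.
(V_in − V_low)/LSB = (1.02086 − 0)/0.0005 = 2041.7200 → code 2041 (floor).
Code 2041 maps back to 0 + 2041×0.0005 V = 1.0205 V.
V_in − V_rec = 0.00036 V = 0.360 mV.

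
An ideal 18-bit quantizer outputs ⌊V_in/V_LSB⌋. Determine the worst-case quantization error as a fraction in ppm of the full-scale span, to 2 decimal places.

3.81 ppm

Truncating → worst-case error = 1 LSB = V_FS/2^18, so 1e+06/262144 = 3.8147 ppm of full scale.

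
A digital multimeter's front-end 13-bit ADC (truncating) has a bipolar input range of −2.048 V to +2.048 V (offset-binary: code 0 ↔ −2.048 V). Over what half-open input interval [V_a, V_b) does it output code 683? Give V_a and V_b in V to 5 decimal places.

[-1.70650 V, -1.70600 V)

LSB = 4.096/2^13 = 0.500 mV.
V_a = V_low + 683·LSB = -1.7065 V; V_b = V_low + 684·LSB = -1.706 V.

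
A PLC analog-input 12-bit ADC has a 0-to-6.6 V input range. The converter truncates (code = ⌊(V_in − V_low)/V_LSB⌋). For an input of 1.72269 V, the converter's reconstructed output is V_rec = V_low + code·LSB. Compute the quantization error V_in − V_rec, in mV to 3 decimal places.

Step size: 6.6 V ÷ 2^12 = 1.611 mV.
(V_in − V_low)/LSB = (1.72269 − 0)/0.00161133 = 1069.1119 → code 1069 (floor).
Code 1069 maps back to 0 + 1069×0.00161133 V = 1.7225098 V.
Error = 1.72269 − 1.7225098 = 0.000180234 V = 0.180 mV.

0.180 mV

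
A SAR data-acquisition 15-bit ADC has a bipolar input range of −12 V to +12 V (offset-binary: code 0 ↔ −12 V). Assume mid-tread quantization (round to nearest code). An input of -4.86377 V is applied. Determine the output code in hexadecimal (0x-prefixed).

code 0x260F (decimal 9743)

With 32768 levels over 24 V, one step is 0.732 mV.
(V_in − V_low)/LSB = (-4.86377 − (−12)) / 0.000732422 = 9743.333.
round(9743.333) = 9743.
In hexadecimal (0x-prefixed): 0x260F.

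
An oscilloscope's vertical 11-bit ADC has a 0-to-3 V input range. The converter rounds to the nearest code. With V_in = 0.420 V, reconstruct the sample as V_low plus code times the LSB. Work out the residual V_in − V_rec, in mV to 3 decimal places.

Step size: 3 V ÷ 2^11 = 1.465 mV.
Scaled input = 286.7200 LSBs, so code = 287.
Code 287 maps back to 0 + 287×0.00146484 V = 0.42041016 V.
Error = 0.420 − 0.42041016 = -0.000410156 V = -0.410 mV.

-0.410 mV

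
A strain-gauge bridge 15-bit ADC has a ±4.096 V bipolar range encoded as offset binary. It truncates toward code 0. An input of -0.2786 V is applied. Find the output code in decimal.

LSB = 8.192 V / 32768 = 250.00 µV.
(V_in − V_low)/LSB = (-0.2786 − (−4.096)) / 0.00025 = 15269.600.
Floor → code 15269.

code 15269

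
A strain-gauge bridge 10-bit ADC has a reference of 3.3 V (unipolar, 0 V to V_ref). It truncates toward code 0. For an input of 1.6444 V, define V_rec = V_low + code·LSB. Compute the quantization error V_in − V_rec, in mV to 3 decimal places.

0.845 mV

Step size: 3.3 V ÷ 2^10 = 3.223 mV.
(V_in − V_low)/LSB = (1.6444 − 0)/0.00322266 = 510.2623 → code 510 (floor).
Reconstructed: 1.6435547 V.
Error = 1.6444 − 1.6435547 = 0.000845313 V = 0.845 mV.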